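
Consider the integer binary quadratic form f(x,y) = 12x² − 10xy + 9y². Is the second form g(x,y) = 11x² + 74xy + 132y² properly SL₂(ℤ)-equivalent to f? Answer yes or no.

D₁ = -332, D₂ = -332
f: flip: (12,-10,9)→(9,10,12)
f: translate: b→-8 (≡10 mod 18), so (9,10,12)→(9,-8,11)
f: reduced (well bottom): (9,-8,11) with a≤c, −a<b≤a
g: translate: b→8 (≡74 mod 22), so (11,74,132)→(11,8,9)
g: flip: (11,8,9)→(9,-8,11)
g: reduced (well bottom): (9,-8,11) with a≤c, −a<b≤a
reduced forms (9, -8, 11) vs (9, -8, 11) ⇒ equivalent

yes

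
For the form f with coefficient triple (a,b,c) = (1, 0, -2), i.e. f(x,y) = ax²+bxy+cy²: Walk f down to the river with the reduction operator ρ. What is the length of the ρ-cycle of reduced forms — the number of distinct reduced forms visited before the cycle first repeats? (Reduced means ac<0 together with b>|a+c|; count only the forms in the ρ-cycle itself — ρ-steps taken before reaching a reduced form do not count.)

D = 8, ⌊√D⌋ = 2
descent: ρ → (-2,0,1)
descent: ρ → (1,2,-1)  [lands on river]
river: ρ → (-1,2,1)
ρ-cycle length = 2 (tail of 2 descent steps not counted)

2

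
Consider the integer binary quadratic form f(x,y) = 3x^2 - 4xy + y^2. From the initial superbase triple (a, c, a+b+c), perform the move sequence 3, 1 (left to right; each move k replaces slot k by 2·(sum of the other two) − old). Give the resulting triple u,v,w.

start (3,1,0) = (f(1,0),f(0,1),f(1,1))
replace slot 3: 2·(3+1) − 0 = 8 → (3,1,8)
replace slot 1: 2·(1+8) − 3 = 15 → (15,1,8)

15,1,8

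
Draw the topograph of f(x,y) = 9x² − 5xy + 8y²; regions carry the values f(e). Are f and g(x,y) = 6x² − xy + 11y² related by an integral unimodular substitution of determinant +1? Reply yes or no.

D₁ = -263, D₂ = -263
f: flip: (9,-5,8)→(8,5,9)
f: reduced (well bottom): (8,5,9) with a≤c, −a<b≤a
g: reduced (well bottom): (6,-1,11) with a≤c, −a<b≤a
reduced forms (8, 5, 9) vs (6, -1, 11) ⇒ inequivalent

no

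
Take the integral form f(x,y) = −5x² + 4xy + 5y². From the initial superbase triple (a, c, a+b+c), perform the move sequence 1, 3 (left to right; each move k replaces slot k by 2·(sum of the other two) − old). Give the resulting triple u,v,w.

start (-5,5,4) = (f(1,0),f(0,1),f(1,1))
replace slot 1: 2·(5+4) − (-5) = 23 → (23,5,4)
replace slot 3: 2·(23+5) − 4 = 52 → (23,5,52)

23,5,52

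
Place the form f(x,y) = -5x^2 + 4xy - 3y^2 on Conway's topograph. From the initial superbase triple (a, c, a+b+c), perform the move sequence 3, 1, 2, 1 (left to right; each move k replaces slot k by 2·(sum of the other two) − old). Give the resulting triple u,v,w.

start (-5,-3,-4) = (f(1,0),f(0,1),f(1,1))
replace slot 3: 2·((-5)+(-3)) − (-4) = -12 → (-5,-3,-12)
replace slot 1: 2·((-3)+(-12)) − (-5) = -25 → (-25,-3,-12)
replace slot 2: 2·((-25)+(-12)) − (-3) = -71 → (-25,-71,-12)
replace slot 1: 2·((-71)+(-12)) − (-25) = -141 → (-141,-71,-12)

-141,-71,-12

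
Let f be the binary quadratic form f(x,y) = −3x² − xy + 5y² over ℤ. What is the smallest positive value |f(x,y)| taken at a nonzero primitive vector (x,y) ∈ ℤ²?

descent: ρ → (5,1,-3)
descent: ρ → (-3,5,3)  [lands on river]
river: ρ → (3,7,-1)
river: ρ → (-1,7,3)
river: ρ → (3,5,-3)
river: ρ → (-3,7,1)
river: ρ → (1,7,-3)
closes: descent 2, river 6
min |a| on river = 1

1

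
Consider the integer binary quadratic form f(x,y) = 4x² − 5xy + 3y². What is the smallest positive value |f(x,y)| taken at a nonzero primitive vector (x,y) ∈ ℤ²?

translate: b→3 (≡-5 mod 8), so (4,-5,3)→(4,3,2)
flip: (4,3,2)→(2,-3,4)
translate: b→1 (≡-3 mod 4), so (2,-3,4)→(2,1,3)
reduced (well bottom): (2,1,3) with a≤c, −a<b≤a
well minimum = a = 2

2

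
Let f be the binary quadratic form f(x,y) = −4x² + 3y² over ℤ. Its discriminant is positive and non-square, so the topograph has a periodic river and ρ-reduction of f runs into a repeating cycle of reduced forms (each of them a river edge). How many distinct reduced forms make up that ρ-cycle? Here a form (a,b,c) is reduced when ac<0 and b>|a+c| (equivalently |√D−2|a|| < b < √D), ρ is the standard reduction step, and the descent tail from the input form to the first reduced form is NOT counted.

D = 48, ⌊√D⌋ = 6
descent: ρ → (3,6,-1)  [lands on river]
river: ρ → (-1,6,3)
ρ-cycle length = 2 (tail of 1 descent step not counted)

2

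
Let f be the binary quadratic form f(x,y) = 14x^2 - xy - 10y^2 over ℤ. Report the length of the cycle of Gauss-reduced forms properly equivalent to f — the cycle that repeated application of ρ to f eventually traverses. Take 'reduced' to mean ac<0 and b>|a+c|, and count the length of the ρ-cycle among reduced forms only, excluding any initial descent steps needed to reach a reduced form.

D = 561, ⌊√D⌋ = 23
descent: ρ → (-10,21,3)  [lands on river]
river: ρ → (3,21,-10)
river: ρ → (-10,19,5)
river: ρ → (5,21,-6)
river: ρ → (-6,15,14)
river: ρ → (14,13,-7)
river: ρ → (-7,15,12)
river: ρ → (12,9,-10)
river: ρ → (-10,11,11)
river: ρ → (11,11,-10)
river: ρ → (-10,9,12)
river: ρ → (12,15,-7)
river: ρ → (-7,13,14)
river: ρ → (14,15,-6)
river: ρ → (-6,21,5)
river: ρ → (5,19,-10)
ρ-cycle length = 16 (tail of 1 descent step not counted)

16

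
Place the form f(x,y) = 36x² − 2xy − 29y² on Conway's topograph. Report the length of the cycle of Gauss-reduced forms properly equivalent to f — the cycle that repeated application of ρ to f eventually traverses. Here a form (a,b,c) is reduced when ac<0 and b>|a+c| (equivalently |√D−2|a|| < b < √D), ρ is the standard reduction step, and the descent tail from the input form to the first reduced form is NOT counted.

D = 4180, ⌊√D⌋ = 64
descent: ρ → (-29,60,5)  [lands on river]
river: ρ → (5,60,-29)
river: ρ → (-29,56,9)
river: ρ → (9,52,-41)
river: ρ → (-41,30,20)
river: ρ → (20,50,-21)
river: ρ → (-21,34,36)
river: ρ → (36,38,-19)
river: ρ → (-19,38,36)
river: ρ → (36,34,-21)
river: ρ → (-21,50,20)
river: ρ → (20,30,-41)
river: ρ → (-41,52,9)
river: ρ → (9,56,-29)
ρ-cycle length = 14 (tail of 1 descent step not counted)

14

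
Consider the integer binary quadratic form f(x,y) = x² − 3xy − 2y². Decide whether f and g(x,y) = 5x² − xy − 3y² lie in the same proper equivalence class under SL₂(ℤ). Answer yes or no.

D₁ = 17, D₂ = 61
discriminants differ ⇒ not SL₂(ℤ)-equivalent

no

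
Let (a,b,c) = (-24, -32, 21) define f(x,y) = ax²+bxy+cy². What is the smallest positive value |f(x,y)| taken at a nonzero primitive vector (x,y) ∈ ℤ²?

descent: ρ → (21,32,-24)  [lands on river]
river: ρ → (-24,16,29)
river: ρ → (29,42,-11)
river: ρ → (-11,46,21)
river: ρ → (21,38,-19)
river: ρ → (-19,38,21)
river: ρ → (21,46,-11)
river: ρ → (-11,42,29)
river: ρ → (29,16,-24)
river: ρ → (-24,32,21)
river: ρ → (21,52,-4)
river: ρ → (-4,52,21)
closes: descent 1, river 12
min |a| on river = 4

4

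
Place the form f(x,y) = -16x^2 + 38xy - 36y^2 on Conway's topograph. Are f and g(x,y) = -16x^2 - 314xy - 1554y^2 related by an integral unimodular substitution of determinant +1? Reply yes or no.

D₁ = -860, D₂ = -860
f is negative-definite; reduce −f:
−f: translate: b→-6 (≡-38 mod 32), so (16,-38,36)→(16,-6,14)
−f: flip: (16,-6,14)→(14,6,16)
−f: reduced (well bottom): (14,6,16) with a≤c, −a<b≤a
flip sign back: reduced form of f is (-14,-6,-16)
g is negative-definite; reduce −g:
−g: translate: b→-6 (≡314 mod 32), so (16,314,1554)→(16,-6,14)
−g: flip: (16,-6,14)→(14,6,16)
−g: reduced (well bottom): (14,6,16) with a≤c, −a<b≤a
flip sign back: reduced form of g is (-14,-6,-16)
reduced forms (-14, -6, -16) vs (-14, -6, -16) ⇒ equivalent

yes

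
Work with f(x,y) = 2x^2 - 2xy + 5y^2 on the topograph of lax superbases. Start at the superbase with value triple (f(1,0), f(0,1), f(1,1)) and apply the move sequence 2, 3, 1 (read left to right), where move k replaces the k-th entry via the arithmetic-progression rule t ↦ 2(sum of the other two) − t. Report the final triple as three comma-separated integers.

start (2,5,5) = (f(1,0),f(0,1),f(1,1))
replace slot 2: 2·(2+5) − 5 = 9 → (2,9,5)
replace slot 3: 2·(2+9) − 5 = 17 → (2,9,17)
replace slot 1: 2·(9+17) − 2 = 50 → (50,9,17)

50,9,17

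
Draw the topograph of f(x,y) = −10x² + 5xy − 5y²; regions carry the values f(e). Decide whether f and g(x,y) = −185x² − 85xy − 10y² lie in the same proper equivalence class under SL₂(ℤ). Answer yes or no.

D₁ = -175, D₂ = -175
f is negative-definite; reduce −f:
−f: flip: (10,-5,5)→(5,5,10)
−f: reduced (well bottom): (5,5,10) with a≤c, −a<b≤a
flip sign back: reduced form of f is (-5,-5,-10)
g is negative-definite; reduce −g:
−g: flip: (185,85,10)→(10,-85,185)
−g: translate: b→-5 (≡-85 mod 20), so (10,-85,185)→(10,-5,5)
−g: flip: (10,-5,5)→(5,5,10)
−g: reduced (well bottom): (5,5,10) with a≤c, −a<b≤a
flip sign back: reduced form of g is (-5,-5,-10)
reduced forms (-5, -5, -10) vs (-5, -5, -10) ⇒ equivalent

yes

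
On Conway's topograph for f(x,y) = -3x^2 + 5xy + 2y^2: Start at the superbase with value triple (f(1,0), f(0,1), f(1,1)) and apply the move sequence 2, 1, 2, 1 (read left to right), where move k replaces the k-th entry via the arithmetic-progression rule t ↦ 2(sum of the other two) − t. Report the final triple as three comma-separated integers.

start (-3,2,4) = (f(1,0),f(0,1),f(1,1))
replace slot 2: 2·((-3)+4) − 2 = 0 → (-3,0,4)
replace slot 1: 2·(0+4) − (-3) = 11 → (11,0,4)
replace slot 2: 2·(11+4) − 0 = 30 → (11,30,4)
replace slot 1: 2·(30+4) − 11 = 57 → (57,30,4)

57,30,4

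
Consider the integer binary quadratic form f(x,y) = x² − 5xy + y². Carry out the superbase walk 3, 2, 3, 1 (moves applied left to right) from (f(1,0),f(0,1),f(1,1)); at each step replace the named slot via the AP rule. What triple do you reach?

start (1,1,-3) = (f(1,0),f(0,1),f(1,1))
replace slot 3: 2·(1+1) − (-3) = 7 → (1,1,7)
replace slot 2: 2·(1+7) − 1 = 15 → (1,15,7)
replace slot 3: 2·(1+15) − 7 = 25 → (1,15,25)
replace slot 1: 2·(15+25) − 1 = 79 → (79,15,25)

79,15,25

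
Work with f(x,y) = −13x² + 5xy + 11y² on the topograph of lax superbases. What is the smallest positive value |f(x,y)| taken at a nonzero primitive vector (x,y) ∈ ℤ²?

river: ρ → (11,17,-7)
river: ρ → (-7,11,17)
river: ρ → (17,23,-1)
river: ρ → (-1,23,17)
river: ρ → (17,11,-7)
river: ρ → (-7,17,11)
river: ρ → (11,5,-13)
river: ρ → (-13,21,3)
river: ρ → (3,21,-13)
river: ρ → (-13,5,11)
closes: descent 0, river 10
min |a| on river = 1

1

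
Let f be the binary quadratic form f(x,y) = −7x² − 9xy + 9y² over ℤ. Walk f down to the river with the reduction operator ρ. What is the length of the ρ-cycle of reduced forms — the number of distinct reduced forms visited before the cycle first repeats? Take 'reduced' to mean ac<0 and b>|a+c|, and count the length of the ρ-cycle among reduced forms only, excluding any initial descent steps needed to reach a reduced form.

D = 333, ⌊√D⌋ = 18
descent: ρ → (9,9,-7)  [lands on river]
river: ρ → (-7,5,11)
river: ρ → (11,17,-1)
river: ρ → (-1,17,11)
river: ρ → (11,5,-7)
river: ρ → (-7,9,9)
ρ-cycle length = 6 (tail of 1 descent step not counted)

6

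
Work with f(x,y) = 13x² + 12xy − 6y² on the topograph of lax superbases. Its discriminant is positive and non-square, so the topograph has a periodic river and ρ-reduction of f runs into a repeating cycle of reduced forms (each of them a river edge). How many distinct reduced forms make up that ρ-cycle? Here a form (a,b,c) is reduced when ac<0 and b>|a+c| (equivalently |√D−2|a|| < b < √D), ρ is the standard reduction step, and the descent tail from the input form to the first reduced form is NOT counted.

D = 456, ⌊√D⌋ = 21
river: ρ → (-6,12,13)
river: ρ → (13,14,-5)
river: ρ → (-5,16,10)
river: ρ → (10,4,-11)
river: ρ → (-11,18,3)
river: ρ → (3,18,-11)
river: ρ → (-11,4,10)
river: ρ → (10,16,-5)
river: ρ → (-5,14,13)
river: ρ → (13,12,-6)
ρ-cycle length = 10 (tail of 0 descent steps not counted)

10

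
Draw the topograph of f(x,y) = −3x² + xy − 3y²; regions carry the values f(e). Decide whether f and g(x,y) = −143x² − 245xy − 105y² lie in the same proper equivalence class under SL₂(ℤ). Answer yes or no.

D₁ = -35, D₂ = -35
f is negative-definite; reduce −f:
−f: flip: (3,-1,3)→(3,1,3)
−f: reduced (well bottom): (3,1,3) with a≤c, −a<b≤a
flip sign back: reduced form of f is (-3,-1,-3)
g is negative-definite; reduce −g:
−g: translate: b→-41 (≡245 mod 286), so (143,245,105)→(143,-41,3)
−g: flip: (143,-41,3)→(3,41,143)
−g: translate: b→-1 (≡41 mod 6), so (3,41,143)→(3,-1,3)
−g: flip: (3,-1,3)→(3,1,3)
−g: reduced (well bottom): (3,1,3) with a≤c, −a<b≤a
flip sign back: reduced form of g is (-3,-1,-3)
reduced forms (-3, -1, -3) vs (-3, -1, -3) ⇒ equivalent

yes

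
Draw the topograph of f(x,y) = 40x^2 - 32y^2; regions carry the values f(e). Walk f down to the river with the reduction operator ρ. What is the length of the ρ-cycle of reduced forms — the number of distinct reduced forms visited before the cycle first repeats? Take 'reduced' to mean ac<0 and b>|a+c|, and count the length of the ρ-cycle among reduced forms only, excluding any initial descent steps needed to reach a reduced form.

D = 5120, ⌊√D⌋ = 71
descent: ρ → (-32,64,8)  [lands on river]
river: ρ → (8,64,-32)
ρ-cycle length = 2 (tail of 1 descent step not counted)

2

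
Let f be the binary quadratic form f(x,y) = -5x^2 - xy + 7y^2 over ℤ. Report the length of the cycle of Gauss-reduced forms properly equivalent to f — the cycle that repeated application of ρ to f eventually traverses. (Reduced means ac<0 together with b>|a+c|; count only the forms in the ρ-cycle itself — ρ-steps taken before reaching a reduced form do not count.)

D = 141, ⌊√D⌋ = 11
descent: ρ → (7,1,-5)
descent: ρ → (-5,9,3)  [lands on river]
river: ρ → (3,9,-5)
river: ρ → (-5,11,1)
river: ρ → (1,11,-5)
ρ-cycle length = 4 (tail of 2 descent steps not counted)

4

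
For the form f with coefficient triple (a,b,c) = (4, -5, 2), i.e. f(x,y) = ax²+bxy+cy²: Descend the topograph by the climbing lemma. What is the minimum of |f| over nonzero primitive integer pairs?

translate: b→3 (≡-5 mod 8), so (4,-5,2)→(4,3,1)
flip: (4,3,1)→(1,-3,4)
translate: b→1 (≡-3 mod 2), so (1,-3,4)→(1,1,2)
reduced (well bottom): (1,1,2) with a≤c, −a<b≤a
well minimum = a = 1

1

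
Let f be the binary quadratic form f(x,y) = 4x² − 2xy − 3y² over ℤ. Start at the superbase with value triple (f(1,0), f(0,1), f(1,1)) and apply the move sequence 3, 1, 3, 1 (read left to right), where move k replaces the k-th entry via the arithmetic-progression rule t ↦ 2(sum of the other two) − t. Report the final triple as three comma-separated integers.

start (4,-3,-1) = (f(1,0),f(0,1),f(1,1))
replace slot 3: 2·(4+(-3)) − (-1) = 3 → (4,-3,3)
replace slot 1: 2·((-3)+3) − 4 = -4 → (-4,-3,3)
replace slot 3: 2·((-4)+(-3)) − 3 = -17 → (-4,-3,-17)
replace slot 1: 2·((-3)+(-17)) − (-4) = -36 → (-36,-3,-17)

-36,-3,-17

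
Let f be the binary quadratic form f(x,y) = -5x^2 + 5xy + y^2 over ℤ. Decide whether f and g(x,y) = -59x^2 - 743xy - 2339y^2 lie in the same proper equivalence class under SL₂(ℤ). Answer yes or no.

D₁ = 45, D₂ = 45
river cycle of f (length 2): (1, 5, -5), (-5, 5, 1)
river cycle of g (length 2): (-5, 5, 1), (1, 5, -5)
cycles coincide ⇒ equivalent

yes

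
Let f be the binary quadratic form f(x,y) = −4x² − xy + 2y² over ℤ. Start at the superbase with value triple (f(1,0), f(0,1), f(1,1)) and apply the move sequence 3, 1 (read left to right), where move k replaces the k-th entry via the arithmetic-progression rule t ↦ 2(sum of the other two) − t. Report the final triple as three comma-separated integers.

start (-4,2,-3) = (f(1,0),f(0,1),f(1,1))
replace slot 3: 2·((-4)+2) − (-3) = -1 → (-4,2,-1)
replace slot 1: 2·(2+(-1)) − (-4) = 6 → (6,2,-1)

6,2,-1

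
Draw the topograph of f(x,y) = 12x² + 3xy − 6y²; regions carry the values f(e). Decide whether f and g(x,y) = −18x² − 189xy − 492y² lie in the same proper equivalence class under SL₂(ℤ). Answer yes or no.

D₁ = 297, D₂ = 297
river cycle of f (length 4): (-6, 9, 9), (9, 9, -6), (-6, 15, 3), (3, 15, -6)
river cycle of g (length 4): (3, 15, -6), (-6, 9, 9), (9, 9, -6), (-6, 15, 3)
cycles coincide ⇒ equivalent

yes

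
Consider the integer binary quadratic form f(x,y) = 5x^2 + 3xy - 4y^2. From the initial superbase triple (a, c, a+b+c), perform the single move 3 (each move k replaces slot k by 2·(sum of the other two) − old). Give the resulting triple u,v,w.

start (5,-4,4) = (f(1,0),f(0,1),f(1,1))
replace slot 3: 2·(5+(-4)) − 4 = -2 → (5,-4,-2)

5,-4,-2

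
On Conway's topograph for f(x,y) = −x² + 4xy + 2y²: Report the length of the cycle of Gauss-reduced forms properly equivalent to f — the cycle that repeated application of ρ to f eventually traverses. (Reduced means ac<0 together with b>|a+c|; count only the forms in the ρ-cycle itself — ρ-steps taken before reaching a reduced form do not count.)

D = 24, ⌊√D⌋ = 4
river: ρ → (2,4,-1)
river: ρ → (-1,4,2)
ρ-cycle length = 2 (tail of 0 descent steps not counted)

2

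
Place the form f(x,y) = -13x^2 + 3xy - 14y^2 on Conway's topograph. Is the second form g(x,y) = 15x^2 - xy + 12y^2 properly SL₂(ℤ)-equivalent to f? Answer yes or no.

D₁ = -719, D₂ = -719
f is negative-definite; reduce −f:
−f: reduced (well bottom): (13,-3,14) with a≤c, −a<b≤a
flip sign back: reduced form of f is (-13,3,-14)
g: flip: (15,-1,12)→(12,1,15)
g: reduced (well bottom): (12,1,15) with a≤c, −a<b≤a
reduced forms (-13, 3, -14) vs (12, 1, 15) ⇒ inequivalent

no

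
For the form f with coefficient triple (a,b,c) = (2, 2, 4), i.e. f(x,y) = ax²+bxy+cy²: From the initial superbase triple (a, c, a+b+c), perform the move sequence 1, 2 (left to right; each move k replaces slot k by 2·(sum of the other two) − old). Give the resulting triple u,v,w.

start (2,4,8) = (f(1,0),f(0,1),f(1,1))
replace slot 1: 2·(4+8) − 2 = 22 → (22,4,8)
replace slot 2: 2·(22+8) − 4 = 56 → (22,56,8)

22,56,8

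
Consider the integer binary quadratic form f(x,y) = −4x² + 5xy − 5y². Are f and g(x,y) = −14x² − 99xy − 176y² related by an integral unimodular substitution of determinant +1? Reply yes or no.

D₁ = -55, D₂ = -55
f is negative-definite; reduce −f:
−f: translate: b→3 (≡-5 mod 8), so (4,-5,5)→(4,3,4)
−f: reduced (well bottom): (4,3,4) with a≤c, −a<b≤a
flip sign back: reduced form of f is (-4,-3,-4)
g is negative-definite; reduce −g:
−g: translate: b→-13 (≡99 mod 28), so (14,99,176)→(14,-13,4)
−g: flip: (14,-13,4)→(4,13,14)
−g: translate: b→-3 (≡13 mod 8), so (4,13,14)→(4,-3,4)
−g: flip: (4,-3,4)→(4,3,4)
−g: reduced (well bottom): (4,3,4) with a≤c, −a<b≤a
flip sign back: reduced form of g is (-4,-3,-4)
reduced forms (-4, -3, -4) vs (-4, -3, -4) ⇒ equivalent

yes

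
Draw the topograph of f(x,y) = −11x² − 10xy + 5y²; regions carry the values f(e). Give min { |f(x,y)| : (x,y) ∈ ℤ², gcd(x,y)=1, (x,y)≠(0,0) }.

descent: ρ → (5,10,-11)  [lands on river]
river: ρ → (-11,12,4)
river: ρ → (4,12,-11)
river: ρ → (-11,10,5)
closes: descent 1, river 4
min |a| on river = 4

4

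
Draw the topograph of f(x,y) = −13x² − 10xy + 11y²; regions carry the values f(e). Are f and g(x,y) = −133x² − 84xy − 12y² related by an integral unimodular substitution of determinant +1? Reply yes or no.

D₁ = 672, D₂ = 672
river cycle of f (length 6): (11, 10, -13), (-13, 16, 8), (8, 16, -13), (-13, 10, 11), (11, 12, -12), (-12, 12, 11)
river cycle of g (length 6): (-12, 12, 11), (11, 10, -13), (-13, 16, 8), (8, 16, -13), (-13, 10, 11), (11, 12, -12)
cycles coincide ⇒ equivalent

yes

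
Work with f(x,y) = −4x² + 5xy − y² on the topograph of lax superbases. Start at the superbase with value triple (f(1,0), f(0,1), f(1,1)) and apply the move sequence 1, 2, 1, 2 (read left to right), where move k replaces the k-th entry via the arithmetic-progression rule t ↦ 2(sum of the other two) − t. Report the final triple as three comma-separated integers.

start (-4,-1,0) = (f(1,0),f(0,1),f(1,1))
replace slot 1: 2·((-1)+0) − (-4) = 2 → (2,-1,0)
replace slot 2: 2·(2+0) − (-1) = 5 → (2,5,0)
replace slot 1: 2·(5+0) − 2 = 8 → (8,5,0)
replace slot 2: 2·(8+0) − 5 = 11 → (8,11,0)

8,11,0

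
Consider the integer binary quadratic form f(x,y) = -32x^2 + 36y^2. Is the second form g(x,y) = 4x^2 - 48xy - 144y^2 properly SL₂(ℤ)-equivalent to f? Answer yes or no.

D₁ = 4608, D₂ = 4608
river cycle of f (length 2): (-32, 64, 4), (4, 64, -32)
river cycle of g (length 2): (4, 64, -32), (-32, 64, 4)
cycles coincide ⇒ equivalent

yes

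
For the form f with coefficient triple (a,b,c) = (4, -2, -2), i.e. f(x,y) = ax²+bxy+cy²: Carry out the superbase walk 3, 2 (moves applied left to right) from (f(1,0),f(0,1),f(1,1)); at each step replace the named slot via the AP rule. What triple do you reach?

start (4,-2,0) = (f(1,0),f(0,1),f(1,1))
replace slot 3: 2·(4+(-2)) − 0 = 4 → (4,-2,4)
replace slot 2: 2·(4+4) − (-2) = 18 → (4,18,4)

4,18,4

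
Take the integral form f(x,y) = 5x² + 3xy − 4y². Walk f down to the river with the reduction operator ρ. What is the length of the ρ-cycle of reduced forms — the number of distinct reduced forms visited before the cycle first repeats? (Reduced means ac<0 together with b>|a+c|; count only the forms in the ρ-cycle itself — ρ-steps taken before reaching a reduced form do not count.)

D = 89, ⌊√D⌋ = 9
river: ρ → (-4,5,4)
river: ρ → (4,3,-5)
river: ρ → (-5,7,2)
river: ρ → (2,9,-1)
river: ρ → (-1,9,2)
river: ρ → (2,7,-5)
river: ρ → (-5,3,4)
river: ρ → (4,5,-4)
river: ρ → (-4,3,5)
river: ρ → (5,7,-2)
river: ρ → (-2,9,1)
river: ρ → (1,9,-2)
river: ρ → (-2,7,5)
river: ρ → (5,3,-4)
ρ-cycle length = 14 (tail of 0 descent steps not counted)

14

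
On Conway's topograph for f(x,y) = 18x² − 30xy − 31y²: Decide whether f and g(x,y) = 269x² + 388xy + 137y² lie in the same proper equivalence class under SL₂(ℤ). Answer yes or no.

D₁ = 3132, D₂ = 3132
river cycle of f (length 6): (-31, 30, 18), (18, 42, -19), (-19, 34, 26), (26, 18, -27), (-27, 36, 17), (17, 32, -31)
river cycle of g (length 6): (18, 42, -19), (-19, 34, 26), (26, 18, -27), (-27, 36, 17), (17, 32, -31), (-31, 30, 18)
cycles coincide ⇒ equivalent

yes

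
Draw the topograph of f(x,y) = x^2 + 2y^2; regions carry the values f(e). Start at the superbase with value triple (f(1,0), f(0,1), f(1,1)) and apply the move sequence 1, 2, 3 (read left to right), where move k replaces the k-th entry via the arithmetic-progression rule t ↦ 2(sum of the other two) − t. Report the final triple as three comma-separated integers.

start (1,2,3) = (f(1,0),f(0,1),f(1,1))
replace slot 1: 2·(2+3) − 1 = 9 → (9,2,3)
replace slot 2: 2·(9+3) − 2 = 22 → (9,22,3)
replace slot 3: 2·(9+22) − 3 = 59 → (9,22,59)

9,22,59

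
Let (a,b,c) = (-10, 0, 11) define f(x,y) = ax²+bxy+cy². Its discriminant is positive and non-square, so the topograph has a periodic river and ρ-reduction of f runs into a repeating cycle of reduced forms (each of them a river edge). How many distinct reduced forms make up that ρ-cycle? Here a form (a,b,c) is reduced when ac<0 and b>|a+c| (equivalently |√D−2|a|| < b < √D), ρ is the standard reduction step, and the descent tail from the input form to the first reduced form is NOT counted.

D = 440, ⌊√D⌋ = 20
descent: ρ → (11,0,-10)
descent: ρ → (-10,20,1)  [lands on river]
river: ρ → (1,20,-10)
ρ-cycle length = 2 (tail of 2 descent steps not counted)

2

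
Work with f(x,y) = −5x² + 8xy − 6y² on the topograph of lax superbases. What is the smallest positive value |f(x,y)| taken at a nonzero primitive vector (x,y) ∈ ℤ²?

translate: b→2 (≡-8 mod 10), so (5,-8,6)→(5,2,3)
flip: (5,2,3)→(3,-2,5)
reduced (well bottom): (3,-2,5) with a≤c, −a<b≤a
well minimum |f| = |-3| = 3 (negative-definite)

3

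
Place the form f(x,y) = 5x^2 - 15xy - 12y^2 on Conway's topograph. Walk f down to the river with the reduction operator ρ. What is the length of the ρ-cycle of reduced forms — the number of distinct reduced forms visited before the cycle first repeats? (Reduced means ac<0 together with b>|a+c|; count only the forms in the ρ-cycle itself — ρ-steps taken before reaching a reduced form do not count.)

D = 465, ⌊√D⌋ = 21
descent: ρ → (-12,15,5)  [lands on river]
river: ρ → (5,15,-12)
river: ρ → (-12,9,8)
river: ρ → (8,7,-13)
river: ρ → (-13,19,2)
river: ρ → (2,21,-3)
river: ρ → (-3,21,2)
river: ρ → (2,19,-13)
river: ρ → (-13,7,8)
river: ρ → (8,9,-12)
ρ-cycle length = 10 (tail of 1 descent step not counted)

10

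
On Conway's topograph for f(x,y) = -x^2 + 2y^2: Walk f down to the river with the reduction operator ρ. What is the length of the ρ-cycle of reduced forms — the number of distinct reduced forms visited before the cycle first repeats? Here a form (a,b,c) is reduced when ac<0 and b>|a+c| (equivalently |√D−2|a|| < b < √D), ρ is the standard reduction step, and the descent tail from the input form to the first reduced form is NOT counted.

D = 8, ⌊√D⌋ = 2
descent: ρ → (2,0,-1)
descent: ρ → (-1,2,1)  [lands on river]
river: ρ → (1,2,-1)
ρ-cycle length = 2 (tail of 2 descent steps not counted)

2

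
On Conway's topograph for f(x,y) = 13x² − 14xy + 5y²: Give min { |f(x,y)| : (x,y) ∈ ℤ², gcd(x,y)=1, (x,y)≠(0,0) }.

translate: b→12 (≡-14 mod 26), so (13,-14,5)→(13,12,4)
flip: (13,12,4)→(4,-12,13)
translate: b→4 (≡-12 mod 8), so (4,-12,13)→(4,4,5)
reduced (well bottom): (4,4,5) with a≤c, −a<b≤a
well minimum = a = 4

4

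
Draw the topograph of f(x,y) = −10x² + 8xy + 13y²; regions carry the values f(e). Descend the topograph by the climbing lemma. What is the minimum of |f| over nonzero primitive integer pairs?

river: ρ → (13,18,-5)
river: ρ → (-5,22,5)
river: ρ → (5,18,-13)
river: ρ → (-13,8,10)
river: ρ → (10,12,-11)
river: ρ → (-11,10,11)
river: ρ → (11,12,-10)
river: ρ → (-10,8,13)
closes: descent 0, river 8
min |a| on river = 5

5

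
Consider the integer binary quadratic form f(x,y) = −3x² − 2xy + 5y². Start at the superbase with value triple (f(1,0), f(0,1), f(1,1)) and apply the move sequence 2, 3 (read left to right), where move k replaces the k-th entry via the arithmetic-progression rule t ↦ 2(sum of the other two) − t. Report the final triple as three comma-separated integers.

start (-3,5,0) = (f(1,0),f(0,1),f(1,1))
replace slot 2: 2·((-3)+0) − 5 = -11 → (-3,-11,0)
replace slot 3: 2·((-3)+(-11)) − 0 = -28 → (-3,-11,-28)

-3,-11,-28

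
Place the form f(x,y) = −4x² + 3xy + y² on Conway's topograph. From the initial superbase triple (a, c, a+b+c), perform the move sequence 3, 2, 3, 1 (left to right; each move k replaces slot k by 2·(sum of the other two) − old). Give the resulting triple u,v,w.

start (-4,1,0) = (f(1,0),f(0,1),f(1,1))
replace slot 3: 2·((-4)+1) − 0 = -6 → (-4,1,-6)
replace slot 2: 2·((-4)+(-6)) − 1 = -21 → (-4,-21,-6)
replace slot 3: 2·((-4)+(-21)) − (-6) = -44 → (-4,-21,-44)
replace slot 1: 2·((-21)+(-44)) − (-4) = -126 → (-126,-21,-44)

-126,-21,-44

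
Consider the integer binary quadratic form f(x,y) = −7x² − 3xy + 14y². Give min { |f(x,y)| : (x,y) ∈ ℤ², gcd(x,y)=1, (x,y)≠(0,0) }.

descent: ρ → (14,3,-7)
descent: ρ → (-7,11,10)  [lands on river]
river: ρ → (10,9,-8)
river: ρ → (-8,7,11)
river: ρ → (11,15,-4)
river: ρ → (-4,17,7)
river: ρ → (7,11,-10)
river: ρ → (-10,9,8)
river: ρ → (8,7,-11)
river: ρ → (-11,15,4)
river: ρ → (4,17,-7)
closes: descent 2, river 10
min |a| on river = 4

4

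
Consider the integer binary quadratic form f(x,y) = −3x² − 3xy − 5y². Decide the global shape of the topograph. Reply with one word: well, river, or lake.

D = b²−4ac = (-3)² − 4·(-3)·(-5) = -51
D < 0 ⇒ definite ⇒ every region one sign ⇒ single well

well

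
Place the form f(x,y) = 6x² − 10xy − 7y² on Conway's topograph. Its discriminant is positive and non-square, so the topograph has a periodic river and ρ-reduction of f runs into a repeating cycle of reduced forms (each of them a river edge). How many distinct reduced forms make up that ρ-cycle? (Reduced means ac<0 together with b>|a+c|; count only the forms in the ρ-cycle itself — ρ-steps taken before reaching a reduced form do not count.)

D = 268, ⌊√D⌋ = 16
descent: ρ → (-7,10,6)  [lands on river]
river: ρ → (6,14,-3)
river: ρ → (-3,16,1)
river: ρ → (1,16,-3)
river: ρ → (-3,14,6)
river: ρ → (6,10,-7)
river: ρ → (-7,4,9)
river: ρ → (9,14,-2)
river: ρ → (-2,14,9)
river: ρ → (9,4,-7)
ρ-cycle length = 10 (tail of 1 descent step not counted)

10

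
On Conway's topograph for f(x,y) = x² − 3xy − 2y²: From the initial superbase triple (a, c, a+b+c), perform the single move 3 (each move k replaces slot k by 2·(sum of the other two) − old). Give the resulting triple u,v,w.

start (1,-2,-4) = (f(1,0),f(0,1),f(1,1))
replace slot 3: 2·(1+(-2)) − (-4) = 2 → (1,-2,2)

1,-2,2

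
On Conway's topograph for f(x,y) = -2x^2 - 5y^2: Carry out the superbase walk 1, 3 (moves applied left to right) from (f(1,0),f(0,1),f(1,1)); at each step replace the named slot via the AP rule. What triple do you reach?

start (-2,-5,-7) = (f(1,0),f(0,1),f(1,1))
replace slot 1: 2·((-5)+(-7)) − (-2) = -22 → (-22,-5,-7)
replace slot 3: 2·((-22)+(-5)) − (-7) = -47 → (-22,-5,-47)

-22,-5,-47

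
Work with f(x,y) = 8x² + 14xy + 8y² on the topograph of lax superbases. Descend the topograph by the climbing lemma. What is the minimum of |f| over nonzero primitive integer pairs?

translate: b→-2 (≡14 mod 16), so (8,14,8)→(8,-2,2)
flip: (8,-2,2)→(2,2,8)
reduced (well bottom): (2,2,8) with a≤c, −a<b≤a
well minimum = a = 2

2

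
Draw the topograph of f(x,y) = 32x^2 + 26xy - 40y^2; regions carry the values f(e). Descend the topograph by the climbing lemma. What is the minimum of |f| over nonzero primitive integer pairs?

river: ρ → (-40,54,18)
river: ρ → (18,54,-40)
river: ρ → (-40,26,32)
river: ρ → (32,38,-34)
river: ρ → (-34,30,36)
river: ρ → (36,42,-28)
river: ρ → (-28,70,8)
river: ρ → (8,74,-10)
river: ρ → (-10,66,36)
river: ρ → (36,6,-40)
river: ρ → (-40,74,2)
river: ρ → (2,74,-40)
river: ρ → (-40,6,36)
river: ρ → (36,66,-10)
river: ρ → (-10,74,8)
river: ρ → (8,70,-28)
river: ρ → (-28,42,36)
river: ρ → (36,30,-34)
river: ρ → (-34,38,32)
river: ρ → (32,26,-40)
closes: descent 0, river 20
min |a| on river = 2

2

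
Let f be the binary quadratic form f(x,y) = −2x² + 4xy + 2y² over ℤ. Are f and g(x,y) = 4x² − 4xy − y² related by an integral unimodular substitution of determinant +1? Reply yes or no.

D₁ = 32, D₂ = 32
river cycle of f (length 2): (2, 4, -2), (-2, 4, 2)
river cycle of g (length 2): (-1, 4, 4), (4, 4, -1)
cycles differ ⇒ inequivalent

no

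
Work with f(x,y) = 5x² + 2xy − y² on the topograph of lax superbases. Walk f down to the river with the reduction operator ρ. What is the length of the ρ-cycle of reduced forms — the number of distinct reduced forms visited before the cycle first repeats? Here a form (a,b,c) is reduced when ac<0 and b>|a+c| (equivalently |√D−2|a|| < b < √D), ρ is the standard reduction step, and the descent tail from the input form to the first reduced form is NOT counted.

D = 24, ⌊√D⌋ = 4
descent: ρ → (-1,4,2)  [lands on river]
river: ρ → (2,4,-1)
ρ-cycle length = 2 (tail of 1 descent step not counted)

2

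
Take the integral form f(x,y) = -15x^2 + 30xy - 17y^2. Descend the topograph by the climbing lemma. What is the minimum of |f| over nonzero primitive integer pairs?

translate: b→0 (≡-30 mod 30), so (15,-30,17)→(15,0,2)
flip: (15,0,2)→(2,0,15)
reduced (well bottom): (2,0,15) with a≤c, −a<b≤a
well minimum |f| = |-2| = 2 (negative-definite)

2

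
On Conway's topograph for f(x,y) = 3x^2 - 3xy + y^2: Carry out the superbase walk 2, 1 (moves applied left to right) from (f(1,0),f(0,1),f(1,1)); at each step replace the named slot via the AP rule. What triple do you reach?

start (3,1,1) = (f(1,0),f(0,1),f(1,1))
replace slot 2: 2·(3+1) − 1 = 7 → (3,7,1)
replace slot 1: 2·(7+1) − 3 = 13 → (13,7,1)

13,7,1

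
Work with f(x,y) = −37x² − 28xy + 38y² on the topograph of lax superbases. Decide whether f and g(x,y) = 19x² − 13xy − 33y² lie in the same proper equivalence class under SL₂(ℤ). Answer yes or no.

D₁ = 6408, D₂ = 2677
discriminants differ ⇒ not SL₂(ℤ)-equivalent

no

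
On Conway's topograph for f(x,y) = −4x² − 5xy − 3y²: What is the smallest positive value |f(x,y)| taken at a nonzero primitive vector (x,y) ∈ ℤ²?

translate: b→-3 (≡5 mod 8), so (4,5,3)→(4,-3,2)
flip: (4,-3,2)→(2,3,4)
translate: b→-1 (≡3 mod 4), so (2,3,4)→(2,-1,3)
reduced (well bottom): (2,-1,3) with a≤c, −a<b≤a
well minimum |f| = |-2| = 2 (negative-definite)

2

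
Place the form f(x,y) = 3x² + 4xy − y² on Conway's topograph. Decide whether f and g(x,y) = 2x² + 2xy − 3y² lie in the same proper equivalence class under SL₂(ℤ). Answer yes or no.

D₁ = 28, D₂ = 28
river cycle of f (length 4): (-1, 4, 3), (3, 2, -2), (-2, 2, 3), (3, 4, -1)
river cycle of g (length 4): (-3, 4, 1), (1, 4, -3), (-3, 2, 2), (2, 2, -3)
cycles differ ⇒ inequivalent

no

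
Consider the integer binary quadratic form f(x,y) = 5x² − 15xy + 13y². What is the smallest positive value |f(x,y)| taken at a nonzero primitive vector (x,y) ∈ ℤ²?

translate: b→5 (≡-15 mod 10), so (5,-15,13)→(5,5,3)
flip: (5,5,3)→(3,-5,5)
translate: b→1 (≡-5 mod 6), so (3,-5,5)→(3,1,3)
reduced (well bottom): (3,1,3) with a≤c, −a<b≤a
well minimum = a = 3

3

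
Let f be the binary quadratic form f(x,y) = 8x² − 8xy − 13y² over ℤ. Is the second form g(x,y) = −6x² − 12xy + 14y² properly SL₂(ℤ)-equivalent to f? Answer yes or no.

D₁ = 480, D₂ = 480
river cycle of f (length 4): (-13, 8, 8), (8, 8, -13), (-13, 18, 3), (3, 18, -13)
river cycle of g (length 4): (14, 12, -6), (-6, 12, 14), (14, 16, -4), (-4, 16, 14)
cycles differ ⇒ inequivalent

no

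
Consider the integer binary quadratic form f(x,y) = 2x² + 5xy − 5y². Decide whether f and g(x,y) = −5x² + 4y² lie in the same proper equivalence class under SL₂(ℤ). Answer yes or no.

D₁ = 65, D₂ = 80
discriminants differ ⇒ not SL₂(ℤ)-equivalent

no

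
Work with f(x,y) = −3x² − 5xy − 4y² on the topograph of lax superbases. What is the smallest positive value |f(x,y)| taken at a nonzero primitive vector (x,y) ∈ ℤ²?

translate: b→-1 (≡5 mod 6), so (3,5,4)→(3,-1,2)
flip: (3,-1,2)→(2,1,3)
reduced (well bottom): (2,1,3) with a≤c, −a<b≤a
well minimum |f| = |-2| = 2 (negative-definite)

2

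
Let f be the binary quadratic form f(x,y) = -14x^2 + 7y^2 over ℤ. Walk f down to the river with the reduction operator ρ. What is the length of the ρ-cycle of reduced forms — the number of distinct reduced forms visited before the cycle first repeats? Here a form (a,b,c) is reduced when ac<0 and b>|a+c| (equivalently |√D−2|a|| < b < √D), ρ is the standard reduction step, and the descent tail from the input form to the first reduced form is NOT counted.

D = 392, ⌊√D⌋ = 19
descent: ρ → (7,14,-7)  [lands on river]
river: ρ → (-7,14,7)
ρ-cycle length = 2 (tail of 1 descent step not counted)

2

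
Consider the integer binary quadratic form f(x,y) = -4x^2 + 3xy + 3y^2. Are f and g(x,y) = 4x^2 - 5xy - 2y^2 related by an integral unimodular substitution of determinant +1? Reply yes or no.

D₁ = 57, D₂ = 57
river cycle of f (length 6): (3, 3, -4), (-4, 5, 2), (2, 7, -1), (-1, 7, 2), (2, 5, -4), (-4, 3, 3)
river cycle of g (length 6): (-2, 5, 4), (4, 3, -3), (-3, 3, 4), (4, 5, -2), (-2, 7, 1), (1, 7, -2)
cycles differ ⇒ inequivalent

no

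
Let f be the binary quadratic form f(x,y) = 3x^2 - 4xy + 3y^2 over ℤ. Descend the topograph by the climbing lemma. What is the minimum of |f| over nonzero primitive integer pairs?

translate: b→2 (≡-4 mod 6), so (3,-4,3)→(3,2,2)
flip: (3,2,2)→(2,-2,3)
translate: b→2 (≡-2 mod 4), so (2,-2,3)→(2,2,3)
reduced (well bottom): (2,2,3) with a≤c, −a<b≤a
well minimum = a = 2

2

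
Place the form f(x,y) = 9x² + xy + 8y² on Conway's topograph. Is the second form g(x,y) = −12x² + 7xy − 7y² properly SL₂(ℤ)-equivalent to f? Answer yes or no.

D₁ = -287, D₂ = -287
f: flip: (9,1,8)→(8,-1,9)
f: reduced (well bottom): (8,-1,9) with a≤c, −a<b≤a
g is negative-definite; reduce −g:
−g: flip: (12,-7,7)→(7,7,12)
−g: reduced (well bottom): (7,7,12) with a≤c, −a<b≤a
flip sign back: reduced form of g is (-7,-7,-12)
reduced forms (8, -1, 9) vs (-7, -7, -12) ⇒ inequivalent

no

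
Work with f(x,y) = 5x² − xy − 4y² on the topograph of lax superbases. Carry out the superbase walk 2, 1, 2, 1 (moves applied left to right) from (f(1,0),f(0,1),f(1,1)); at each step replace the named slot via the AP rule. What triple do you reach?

start (5,-4,0) = (f(1,0),f(0,1),f(1,1))
replace slot 2: 2·(5+0) − (-4) = 14 → (5,14,0)
replace slot 1: 2·(14+0) − 5 = 23 → (23,14,0)
replace slot 2: 2·(23+0) − 14 = 32 → (23,32,0)
replace slot 1: 2·(32+0) − 23 = 41 → (41,32,0)

41,32,0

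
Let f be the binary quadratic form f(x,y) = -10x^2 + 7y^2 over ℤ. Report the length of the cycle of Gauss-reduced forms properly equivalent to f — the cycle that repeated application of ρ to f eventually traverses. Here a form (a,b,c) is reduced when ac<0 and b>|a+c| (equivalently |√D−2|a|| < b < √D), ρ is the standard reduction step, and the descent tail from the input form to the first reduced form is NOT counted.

D = 280, ⌊√D⌋ = 16
descent: ρ → (7,14,-3)  [lands on river]
river: ρ → (-3,16,2)
river: ρ → (2,16,-3)
river: ρ → (-3,14,7)
ρ-cycle length = 4 (tail of 1 descent step not counted)

4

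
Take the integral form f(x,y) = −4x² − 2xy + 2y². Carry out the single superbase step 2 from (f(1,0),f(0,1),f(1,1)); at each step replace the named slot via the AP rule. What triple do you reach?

start (-4,2,-4) = (f(1,0),f(0,1),f(1,1))
replace slot 2: 2·((-4)+(-4)) − 2 = -18 → (-4,-18,-4)

-4,-18,-4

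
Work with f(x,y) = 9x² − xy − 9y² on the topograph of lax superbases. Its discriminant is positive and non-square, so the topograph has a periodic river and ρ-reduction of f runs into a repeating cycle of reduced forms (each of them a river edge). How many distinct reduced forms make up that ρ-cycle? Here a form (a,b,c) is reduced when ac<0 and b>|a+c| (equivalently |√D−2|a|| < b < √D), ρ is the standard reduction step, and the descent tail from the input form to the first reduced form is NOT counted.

D = 325, ⌊√D⌋ = 18
descent: ρ → (-9,1,9)  [lands on river]
river: ρ → (9,17,-1)
river: ρ → (-1,17,9)
river: ρ → (9,1,-9)
river: ρ → (-9,17,1)
river: ρ → (1,17,-9)
ρ-cycle length = 6 (tail of 1 descent step not counted)

6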